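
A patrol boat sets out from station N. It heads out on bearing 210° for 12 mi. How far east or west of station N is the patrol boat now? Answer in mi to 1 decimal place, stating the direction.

6.0 mi west

Leg 1 (210°, 12 mi): east 12 sin 210° = -6.00, north 12 cos 210° = -10.39
Net east component: -6.00 mi.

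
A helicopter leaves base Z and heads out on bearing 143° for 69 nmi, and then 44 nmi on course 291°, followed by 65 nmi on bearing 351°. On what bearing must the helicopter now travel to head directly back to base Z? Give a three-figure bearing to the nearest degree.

Leg 1 (143°, 69 nmi): east 69 sin 143° = 41.53, north 69 cos 143° = -55.11
Leg 2 (291°, 44 nmi): east 44 sin 291° = -41.08, north 44 cos 291° = 15.77
Leg 3 (351°, 65 nmi): east 65 sin 351° = -10.17, north 65 cos 351° = 64.20
Net displacement: -9.72 east, 24.86 north. Direction back to start is (9.72, -24.86): bearing = atan2(9.72, -24.86) mod 360° = 158.65° ≈ 159°.

159°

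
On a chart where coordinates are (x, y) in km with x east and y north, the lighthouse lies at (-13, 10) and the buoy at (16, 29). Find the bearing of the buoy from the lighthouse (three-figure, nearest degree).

057°

Δeast = 16 − -13 = 29.00; Δnorth = 29 − 10 = 19.00.
Bearing = atan2(Δeast, Δnorth) mod 360° = 56.77° ≈ 057°.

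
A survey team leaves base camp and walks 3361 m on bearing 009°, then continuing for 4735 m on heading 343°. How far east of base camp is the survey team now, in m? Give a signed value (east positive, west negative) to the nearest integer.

-859 m

Leg 1 (009°, 3361 m): east 3361 sin 9° = 525.78, north 3361 cos 9° = 3319.62
Leg 2 (343°, 4735 m): east 4735 sin 343° = -1384.38, north 4735 cos 343° = 4528.10
Net east component: -858.60 m.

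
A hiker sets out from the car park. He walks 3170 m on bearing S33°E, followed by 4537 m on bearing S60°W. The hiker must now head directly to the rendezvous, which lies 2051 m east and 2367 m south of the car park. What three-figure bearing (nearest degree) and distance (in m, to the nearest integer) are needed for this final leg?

059°, 4965 m

Leg 1 (S33°E, 3170 m): east 3170 sin 147° = 1726.51, north 3170 cos 147° = -2658.59
Leg 2 (S60°W, 4537 m): east 4537 sin 240° = -3929.16, north 4537 cos 240° = -2268.50
Current position: (-2202.65, -4927.09). Target: (2051, -2367). Remaining: Δeast = 4253.65, Δnorth = 2560.09.
Bearing = atan2(4253.65, 2560.09) mod 360° = 58.96°; distance = √((4253.65)² + (2560.09)²) = 4964.634 m.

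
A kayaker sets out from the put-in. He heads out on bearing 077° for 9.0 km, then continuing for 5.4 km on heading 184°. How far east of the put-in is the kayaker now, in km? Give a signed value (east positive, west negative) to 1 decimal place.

8.4 km

Leg 1 (077°, 9.0 km): east 9.0 sin 77° = 8.77, north 9.0 cos 77° = 2.02
Leg 2 (184°, 5.4 km): east 5.4 sin 184° = -0.38, north 5.4 cos 184° = -5.39
Net east component: 8.39 km.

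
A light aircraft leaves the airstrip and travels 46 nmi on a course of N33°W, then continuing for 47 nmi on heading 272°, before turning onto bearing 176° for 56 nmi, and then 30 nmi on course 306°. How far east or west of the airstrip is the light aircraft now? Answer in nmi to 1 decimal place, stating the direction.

92.4 nmi west

Leg 1 (N33°W, 46 nmi): east 46 sin 327° = -25.05, north 46 cos 327° = 38.58
Leg 2 (272°, 47 nmi): east 47 sin 272° = -46.97, north 47 cos 272° = 1.64
Leg 3 (176°, 56 nmi): east 56 sin 176° = 3.91, north 56 cos 176° = -55.86
Leg 4 (306°, 30 nmi): east 30 sin 306° = -24.27, north 30 cos 306° = 17.63
Net east component: -92.39 nmi.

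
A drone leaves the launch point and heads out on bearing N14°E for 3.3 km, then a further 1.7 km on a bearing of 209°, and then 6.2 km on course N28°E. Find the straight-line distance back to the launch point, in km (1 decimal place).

Leg 1 (N14°E, 3.3 km): east 3.3 sin 14° = 0.80, north 3.3 cos 14° = 3.20
Leg 2 (209°, 1.7 km): east 1.7 sin 209° = -0.82, north 1.7 cos 209° = -1.49
Leg 3 (N28°E, 6.2 km): east 6.2 sin 28° = 2.91, north 6.2 cos 28° = 5.47
Net: 2.88 east, 7.19 north. Distance = √((2.88)² + (7.19)²) = 7.747 km.

7.7 km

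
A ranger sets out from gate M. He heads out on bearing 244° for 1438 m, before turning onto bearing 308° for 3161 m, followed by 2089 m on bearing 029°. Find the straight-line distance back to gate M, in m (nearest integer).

Leg 1 (244°, 1438 m): east 1438 sin 244° = -1292.47, north 1438 cos 244° = -630.38
Leg 2 (308°, 3161 m): east 3161 sin 308° = -2490.90, north 3161 cos 308° = 1946.11
Leg 3 (029°, 2089 m): east 2089 sin 29° = 1012.77, north 2089 cos 29° = 1827.08
Net: -2770.60 east, 3142.81 north. Distance = √((-2770.60)² + (3142.81)²) = 4189.687 m.

4190 m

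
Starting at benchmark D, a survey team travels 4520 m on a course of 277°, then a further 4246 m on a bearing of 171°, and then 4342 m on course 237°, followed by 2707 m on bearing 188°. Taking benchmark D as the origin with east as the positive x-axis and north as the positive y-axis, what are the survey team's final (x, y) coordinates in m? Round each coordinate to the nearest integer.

Leg 1 (277°, 4520 m): east 4520 sin 277° = -4486.31, north 4520 cos 277° = 550.85
Leg 2 (171°, 4246 m): east 4246 sin 171° = 664.22, north 4246 cos 171° = -4193.72
Leg 3 (237°, 4342 m): east 4342 sin 237° = -3641.51, north 4342 cos 237° = -2364.82
Leg 4 (188°, 2707 m): east 2707 sin 188° = -376.74, north 2707 cos 188° = -2680.66
Summing: -7840.34 m east, -8688.35 m north → (-7840, -8688).

(-7840, -8688)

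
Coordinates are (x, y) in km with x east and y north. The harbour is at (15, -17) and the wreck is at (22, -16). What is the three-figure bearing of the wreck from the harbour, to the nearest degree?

Δeast = 22 − 15 = 7.00; Δnorth = -16 − -17 = 1.00.
Bearing = atan2(Δeast, Δnorth) mod 360° = 81.87° ≈ 082°.

082°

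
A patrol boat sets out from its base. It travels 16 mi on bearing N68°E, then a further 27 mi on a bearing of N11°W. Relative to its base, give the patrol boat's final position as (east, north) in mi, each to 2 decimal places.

(9.68, 32.50)

Leg 1 (N68°E, 16 mi): east 16 sin 68° = 14.83, north 16 cos 68° = 5.99
Leg 2 (N11°W, 27 mi): east 27 sin 349° = -5.15, north 27 cos 349° = 26.50
Summing: 9.68 mi east, 32.50 mi north → (9.68, 32.50).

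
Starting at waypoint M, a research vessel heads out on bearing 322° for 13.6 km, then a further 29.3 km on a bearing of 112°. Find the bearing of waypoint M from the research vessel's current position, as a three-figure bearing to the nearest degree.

271°

Leg 1 (322°, 13.6 km): east 13.6 sin 322° = -8.37, north 13.6 cos 322° = 10.72
Leg 2 (112°, 29.3 km): east 29.3 sin 112° = 27.17, north 29.3 cos 112° = -10.98
Net displacement: 18.79 east, -0.26 north. Direction back to start is (-18.79, 0.26): bearing = atan2(-18.79, 0.26) mod 360° = 270.79° ≈ 271°.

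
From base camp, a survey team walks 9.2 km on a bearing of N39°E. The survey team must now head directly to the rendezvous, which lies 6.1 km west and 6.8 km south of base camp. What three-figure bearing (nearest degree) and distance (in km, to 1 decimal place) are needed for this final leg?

220°, 18.3 km

Leg 1 (N39°E, 9.2 km): east 9.2 sin 39° = 5.79, north 9.2 cos 39° = 7.15
Current position: (5.79, 7.15). Target: (-6.1, -6.8). Remaining: Δeast = -11.89, Δnorth = -13.95.
Bearing = atan2(-11.89, -13.95) mod 360° = 220.44°; distance = √((-11.89)² + (-13.95)²) = 18.329 km.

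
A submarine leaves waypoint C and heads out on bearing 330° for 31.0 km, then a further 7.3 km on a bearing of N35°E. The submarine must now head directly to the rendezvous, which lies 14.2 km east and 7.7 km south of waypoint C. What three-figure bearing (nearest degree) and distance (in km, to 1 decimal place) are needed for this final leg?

148°, 47.9 km

Leg 1 (330°, 31.0 km): east 31.0 sin 330° = -15.50, north 31.0 cos 330° = 26.85
Leg 2 (N35°E, 7.3 km): east 7.3 sin 35° = 4.19, north 7.3 cos 35° = 5.98
Current position: (-11.31, 32.83). Target: (14.2, -7.7). Remaining: Δeast = 25.51, Δnorth = -40.53.
Bearing = atan2(25.51, -40.53) mod 360° = 147.81°; distance = √((25.51)² + (-40.53)²) = 47.889 km.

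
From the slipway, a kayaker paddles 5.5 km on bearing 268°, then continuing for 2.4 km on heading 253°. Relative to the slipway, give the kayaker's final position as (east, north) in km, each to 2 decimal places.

(-7.79, -0.89)

Leg 1 (268°, 5.5 km): east 5.5 sin 268° = -5.50, north 5.5 cos 268° = -0.19
Leg 2 (253°, 2.4 km): east 2.4 sin 253° = -2.30, north 2.4 cos 253° = -0.70
Summing: -7.79 km east, -0.89 km north → (-7.79, -0.89).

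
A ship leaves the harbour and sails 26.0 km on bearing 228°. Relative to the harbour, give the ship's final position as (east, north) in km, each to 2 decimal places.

Leg 1 (228°, 26.0 km): east 26.0 sin 228° = -19.32, north 26.0 cos 228° = -17.40
Summing: -19.32 km east, -17.40 km north → (-19.32, -17.40).

(-19.32, -17.40)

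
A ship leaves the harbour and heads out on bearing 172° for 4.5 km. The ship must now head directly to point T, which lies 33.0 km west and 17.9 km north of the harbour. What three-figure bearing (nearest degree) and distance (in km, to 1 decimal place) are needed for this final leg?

304°, 40.4 km

Leg 1 (172°, 4.5 km): east 4.5 sin 172° = 0.63, north 4.5 cos 172° = -4.46
Current position: (0.63, -4.46). Target: (-33.0, 17.9). Remaining: Δeast = -33.63, Δnorth = 22.36.
Bearing = atan2(-33.63, 22.36) mod 360° = 303.62°; distance = √((-33.63)² + (22.36)²) = 40.380 km.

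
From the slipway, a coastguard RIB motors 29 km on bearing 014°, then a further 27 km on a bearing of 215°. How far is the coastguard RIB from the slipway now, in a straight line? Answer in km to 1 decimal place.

Leg 1 (014°, 29 km): east 29 sin 14° = 7.02, north 29 cos 14° = 28.14
Leg 2 (215°, 27 km): east 27 sin 215° = -15.49, north 27 cos 215° = -22.12
Net: -8.47 east, 6.02 north. Distance = √((-8.47)² + (6.02)²) = 10.393 km.

10.4 km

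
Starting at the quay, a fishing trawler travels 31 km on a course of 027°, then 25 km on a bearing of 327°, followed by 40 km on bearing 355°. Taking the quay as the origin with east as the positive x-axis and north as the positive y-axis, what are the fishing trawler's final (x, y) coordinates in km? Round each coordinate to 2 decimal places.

(-3.03, 88.44)

Leg 1 (027°, 31 km): east 31 sin 27° = 14.07, north 31 cos 27° = 27.62
Leg 2 (327°, 25 km): east 25 sin 327° = -13.62, north 25 cos 327° = 20.97
Leg 3 (355°, 40 km): east 40 sin 355° = -3.49, north 40 cos 355° = 39.85
Summing: -3.03 km east, 88.44 km north → (-3.03, 88.44).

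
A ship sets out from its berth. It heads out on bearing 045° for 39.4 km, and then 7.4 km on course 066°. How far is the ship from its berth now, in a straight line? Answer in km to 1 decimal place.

Leg 1 (045°, 39.4 km): east 39.4 sin 45° = 27.86, north 39.4 cos 45° = 27.86
Leg 2 (066°, 7.4 km): east 7.4 sin 66° = 6.76, north 7.4 cos 66° = 3.01
Net: 34.62 east, 30.87 north. Distance = √((34.62)² + (30.87)²) = 46.384 km.

46.4 km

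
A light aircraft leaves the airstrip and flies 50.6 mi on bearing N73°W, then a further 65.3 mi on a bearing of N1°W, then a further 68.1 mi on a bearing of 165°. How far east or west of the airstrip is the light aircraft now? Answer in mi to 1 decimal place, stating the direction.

Leg 1 (N73°W, 50.6 mi): east 50.6 sin 287° = -48.39, north 50.6 cos 287° = 14.79
Leg 2 (N1°W, 65.3 mi): east 65.3 sin 359° = -1.14, north 65.3 cos 359° = 65.29
Leg 3 (165°, 68.1 mi): east 68.1 sin 165° = 17.63, north 68.1 cos 165° = -65.78
Net east component: -31.90 mi.

31.9 mi west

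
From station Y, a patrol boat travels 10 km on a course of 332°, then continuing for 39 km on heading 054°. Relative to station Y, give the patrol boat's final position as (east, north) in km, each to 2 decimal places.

Leg 1 (332°, 10 km): east 10 sin 332° = -4.69, north 10 cos 332° = 8.83
Leg 2 (054°, 39 km): east 39 sin 54° = 31.55, north 39 cos 54° = 22.92
Summing: 26.86 km east, 31.75 km north → (26.86, 31.75).

(26.86, 31.75)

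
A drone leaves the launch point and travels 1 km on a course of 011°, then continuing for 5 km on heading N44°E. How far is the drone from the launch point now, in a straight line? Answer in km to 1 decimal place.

5.9 km

Leg 1 (011°, 1 km): east 1 sin 11° = 0.19, north 1 cos 11° = 0.98
Leg 2 (N44°E, 5 km): east 5 sin 44° = 3.47, north 5 cos 44° = 3.60
Net: 3.66 east, 4.58 north. Distance = √((3.66)² + (4.58)²) = 5.864 km.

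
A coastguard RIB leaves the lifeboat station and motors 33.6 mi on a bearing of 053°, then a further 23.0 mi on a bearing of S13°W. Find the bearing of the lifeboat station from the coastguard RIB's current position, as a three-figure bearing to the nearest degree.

Leg 1 (053°, 33.6 mi): east 33.6 sin 53° = 26.83, north 33.6 cos 53° = 20.22
Leg 2 (S13°W, 23.0 mi): east 23.0 sin 193° = -5.17, north 23.0 cos 193° = -22.41
Net displacement: 21.66 east, -2.19 north. Direction back to start is (-21.66, 2.19): bearing = atan2(-21.66, 2.19) mod 360° = 275.77° ≈ 276°.

276°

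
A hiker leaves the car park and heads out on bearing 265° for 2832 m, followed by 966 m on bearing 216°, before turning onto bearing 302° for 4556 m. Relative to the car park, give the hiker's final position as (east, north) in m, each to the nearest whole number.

(-7253, 1386)

Leg 1 (265°, 2832 m): east 2832 sin 265° = -2821.22, north 2832 cos 265° = -246.83
Leg 2 (216°, 966 m): east 966 sin 216° = -567.80, north 966 cos 216° = -781.51
Leg 3 (302°, 4556 m): east 4556 sin 302° = -3863.71, north 4556 cos 302° = 2414.31
Summing: -7252.73 m east, 1385.98 m north → (-7253, 1386).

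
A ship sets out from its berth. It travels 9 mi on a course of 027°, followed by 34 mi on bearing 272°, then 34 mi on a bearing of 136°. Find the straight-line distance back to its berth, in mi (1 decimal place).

16.5 mi

Leg 1 (027°, 9 mi): east 9 sin 27° = 4.09, north 9 cos 27° = 8.02
Leg 2 (272°, 34 mi): east 34 sin 272° = -33.98, north 34 cos 272° = 1.19
Leg 3 (136°, 34 mi): east 34 sin 136° = 23.62, north 34 cos 136° = -24.46
Net: -6.27 east, -15.25 north. Distance = √((-6.27)² + (-15.25)²) = 16.492 mi.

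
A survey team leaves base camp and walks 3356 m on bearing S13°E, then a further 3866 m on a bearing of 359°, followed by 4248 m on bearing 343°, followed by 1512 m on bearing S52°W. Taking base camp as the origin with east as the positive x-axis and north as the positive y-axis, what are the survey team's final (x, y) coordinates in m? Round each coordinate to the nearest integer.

(-1746, 3727)

Leg 1 (S13°E, 3356 m): east 3356 sin 167° = 754.94, north 3356 cos 167° = -3269.99
Leg 2 (359°, 3866 m): east 3866 sin 359° = -67.47, north 3866 cos 359° = 3865.41
Leg 3 (343°, 4248 m): east 4248 sin 343° = -1242.00, north 4248 cos 343° = 4062.38
Leg 4 (S52°W, 1512 m): east 1512 sin 232° = -1191.47, north 1512 cos 232° = -930.88
Summing: -1746.00 m east, 3726.93 m north → (-1746, 3727).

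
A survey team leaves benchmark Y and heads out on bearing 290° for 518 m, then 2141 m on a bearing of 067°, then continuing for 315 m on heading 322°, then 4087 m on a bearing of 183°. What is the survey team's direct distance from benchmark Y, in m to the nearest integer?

3018 m

Leg 1 (290°, 518 m): east 518 sin 290° = -486.76, north 518 cos 290° = 177.17
Leg 2 (067°, 2141 m): east 2141 sin 67° = 1970.80, north 2141 cos 67° = 836.56
Leg 3 (322°, 315 m): east 315 sin 322° = -193.93, north 315 cos 322° = 248.22
Leg 4 (183°, 4087 m): east 4087 sin 183° = -213.90, north 4087 cos 183° = -4081.40
Net: 1076.21 east, -2819.45 north. Distance = √((1076.21)² + (-2819.45)²) = 3017.871 m.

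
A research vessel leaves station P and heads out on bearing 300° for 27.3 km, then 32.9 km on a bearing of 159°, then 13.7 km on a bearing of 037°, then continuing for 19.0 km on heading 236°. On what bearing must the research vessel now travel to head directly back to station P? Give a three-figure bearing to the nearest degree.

049°

Leg 1 (300°, 27.3 km): east 27.3 sin 300° = -23.64, north 27.3 cos 300° = 13.65
Leg 2 (159°, 32.9 km): east 32.9 sin 159° = 11.79, north 32.9 cos 159° = -30.71
Leg 3 (037°, 13.7 km): east 13.7 sin 37° = 8.24, north 13.7 cos 37° = 10.94
Leg 4 (236°, 19.0 km): east 19.0 sin 236° = -15.75, north 19.0 cos 236° = -10.62
Net displacement: -19.36 east, -16.75 north. Direction back to start is (19.36, 16.75): bearing = atan2(19.36, 16.75) mod 360° = 49.14° ≈ 049°.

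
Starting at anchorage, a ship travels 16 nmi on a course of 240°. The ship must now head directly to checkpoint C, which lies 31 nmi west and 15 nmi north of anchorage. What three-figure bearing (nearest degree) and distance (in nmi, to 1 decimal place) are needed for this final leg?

323°, 28.7 nmi

Leg 1 (240°, 16 nmi): east 16 sin 240° = -13.86, north 16 cos 240° = -8.00
Current position: (-13.86, -8.00). Target: (-31, 15). Remaining: Δeast = -17.14, Δnorth = 23.00.
Bearing = atan2(-17.14, 23.00) mod 360° = 323.30°; distance = √((-17.14)² + (23.00)²) = 28.686 nmi.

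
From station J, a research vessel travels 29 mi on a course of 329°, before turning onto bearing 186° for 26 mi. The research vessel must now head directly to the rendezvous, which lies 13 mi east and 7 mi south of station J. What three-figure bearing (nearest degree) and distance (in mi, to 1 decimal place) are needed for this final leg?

Leg 1 (329°, 29 mi): east 29 sin 329° = -14.94, north 29 cos 329° = 24.86
Leg 2 (186°, 26 mi): east 26 sin 186° = -2.72, north 26 cos 186° = -25.86
Current position: (-17.65, -1.00). Target: (13, -7). Remaining: Δeast = 30.65, Δnorth = -6.00.
Bearing = atan2(30.65, -6.00) mod 360° = 101.08°; distance = √((30.65)² + (-6.00)²) = 31.236 mi.

101°, 31.2 mi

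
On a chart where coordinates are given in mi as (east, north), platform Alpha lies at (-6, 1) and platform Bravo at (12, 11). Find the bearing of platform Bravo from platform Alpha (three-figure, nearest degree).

Δeast = 12 − -6 = 18.00; Δnorth = 11 − 1 = 10.00.
Bearing = atan2(Δeast, Δnorth) mod 360° = 60.95° ≈ 061°.

061°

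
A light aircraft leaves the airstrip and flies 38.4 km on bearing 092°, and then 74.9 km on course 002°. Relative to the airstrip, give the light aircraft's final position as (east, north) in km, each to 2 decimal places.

(40.99, 73.51)

Leg 1 (092°, 38.4 km): east 38.4 sin 92° = 38.38, north 38.4 cos 92° = -1.34
Leg 2 (002°, 74.9 km): east 74.9 sin 2° = 2.61, north 74.9 cos 2° = 74.85
Summing: 40.99 km east, 73.51 km north → (40.99, 73.51).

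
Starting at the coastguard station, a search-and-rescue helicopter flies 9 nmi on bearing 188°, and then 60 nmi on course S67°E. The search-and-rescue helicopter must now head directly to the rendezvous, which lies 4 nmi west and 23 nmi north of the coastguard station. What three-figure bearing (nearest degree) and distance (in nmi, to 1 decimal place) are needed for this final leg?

Leg 1 (188°, 9 nmi): east 9 sin 188° = -1.25, north 9 cos 188° = -8.91
Leg 2 (S67°E, 60 nmi): east 60 sin 113° = 55.23, north 60 cos 113° = -23.44
Current position: (53.98, -32.36). Target: (-4, 23). Remaining: Δeast = -57.98, Δnorth = 55.36.
Bearing = atan2(-57.98, 55.36) mod 360° = 313.67°; distance = √((-57.98)² + (55.36)²) = 80.161 nmi.

314°, 80.2 nmi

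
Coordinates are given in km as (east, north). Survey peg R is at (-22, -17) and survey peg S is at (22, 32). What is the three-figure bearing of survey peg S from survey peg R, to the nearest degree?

Δeast = 22 − -22 = 44.00; Δnorth = 32 − -17 = 49.00.
Bearing = atan2(Δeast, Δnorth) mod 360° = 41.92° ≈ 042°.

042°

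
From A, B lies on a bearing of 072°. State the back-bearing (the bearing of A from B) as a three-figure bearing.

Back-bearing = 072° + 180° = 252°.

252°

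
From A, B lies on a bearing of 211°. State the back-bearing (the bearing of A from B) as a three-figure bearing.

Back-bearing = 211° − 180° = 031°.

031°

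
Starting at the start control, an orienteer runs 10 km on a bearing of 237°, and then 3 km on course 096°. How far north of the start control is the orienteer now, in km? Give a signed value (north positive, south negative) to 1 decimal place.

-5.8 km

Leg 1 (237°, 10 km): east 10 sin 237° = -8.39, north 10 cos 237° = -5.45
Leg 2 (096°, 3 km): east 3 sin 96° = 2.98, north 3 cos 96° = -0.31
Net north component: -5.76 km.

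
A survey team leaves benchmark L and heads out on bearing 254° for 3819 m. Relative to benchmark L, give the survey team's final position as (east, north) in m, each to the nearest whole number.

(-3671, -1053)

Leg 1 (254°, 3819 m): east 3819 sin 254° = -3671.06, north 3819 cos 254° = -1052.66
Summing: -3671.06 m east, -1052.66 m north → (-3671, -1053).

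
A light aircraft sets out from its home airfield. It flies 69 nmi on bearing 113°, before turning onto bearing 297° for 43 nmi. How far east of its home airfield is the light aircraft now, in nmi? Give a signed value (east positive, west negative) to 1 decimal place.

Leg 1 (113°, 69 nmi): east 69 sin 113° = 63.51, north 69 cos 113° = -26.96
Leg 2 (297°, 43 nmi): east 43 sin 297° = -38.31, north 43 cos 297° = 19.52
Net east component: 25.20 nmi.

25.2 nmi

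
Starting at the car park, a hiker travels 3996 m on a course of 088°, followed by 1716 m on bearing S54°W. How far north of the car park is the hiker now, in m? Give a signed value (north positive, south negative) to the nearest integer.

-869 m

Leg 1 (088°, 3996 m): east 3996 sin 88° = 3993.57, north 3996 cos 88° = 139.46
Leg 2 (S54°W, 1716 m): east 1716 sin 234° = -1388.27, north 1716 cos 234° = -1008.64
Net north component: -869.18 m.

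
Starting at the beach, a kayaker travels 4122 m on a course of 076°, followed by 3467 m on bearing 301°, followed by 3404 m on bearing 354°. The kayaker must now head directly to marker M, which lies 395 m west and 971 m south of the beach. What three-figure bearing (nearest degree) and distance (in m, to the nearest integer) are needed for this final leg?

Leg 1 (076°, 4122 m): east 4122 sin 76° = 3999.56, north 4122 cos 76° = 997.20
Leg 2 (301°, 3467 m): east 3467 sin 301° = -2971.80, north 3467 cos 301° = 1785.64
Leg 3 (354°, 3404 m): east 3404 sin 354° = -355.81, north 3404 cos 354° = 3385.35
Current position: (671.95, 6168.19). Target: (-395, -971). Remaining: Δeast = -1066.95, Δnorth = -7139.19.
Bearing = atan2(-1066.95, -7139.19) mod 360° = 188.50°; distance = √((-1066.95)² + (-7139.19)²) = 7218.478 m.

188°, 7218 m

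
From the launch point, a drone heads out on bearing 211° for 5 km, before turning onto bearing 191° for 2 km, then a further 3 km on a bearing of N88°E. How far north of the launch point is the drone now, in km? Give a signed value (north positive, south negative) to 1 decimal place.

-6.1 km

Leg 1 (211°, 5 km): east 5 sin 211° = -2.58, north 5 cos 211° = -4.29
Leg 2 (191°, 2 km): east 2 sin 191° = -0.38, north 2 cos 191° = -1.96
Leg 3 (N88°E, 3 km): east 3 sin 88° = 3.00, north 3 cos 88° = 0.10
Net north component: -6.14 km.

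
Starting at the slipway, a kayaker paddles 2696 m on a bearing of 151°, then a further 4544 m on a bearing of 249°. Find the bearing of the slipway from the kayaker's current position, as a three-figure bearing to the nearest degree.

036°

Leg 1 (151°, 2696 m): east 2696 sin 151° = 1307.05, north 2696 cos 151° = -2357.97
Leg 2 (249°, 4544 m): east 4544 sin 249° = -4242.19, north 4544 cos 249° = -1628.42
Net displacement: -2935.14 east, -3986.40 north. Direction back to start is (2935.14, 3986.40): bearing = atan2(2935.14, 3986.40) mod 360° = 36.36° ≈ 036°.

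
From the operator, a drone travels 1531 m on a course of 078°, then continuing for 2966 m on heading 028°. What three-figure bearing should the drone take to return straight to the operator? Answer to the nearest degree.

225°

Leg 1 (078°, 1531 m): east 1531 sin 78° = 1497.54, north 1531 cos 78° = 318.31
Leg 2 (028°, 2966 m): east 2966 sin 28° = 1392.45, north 2966 cos 28° = 2618.82
Net displacement: 2890.00 east, 2937.14 north. Direction back to start is (-2890.00, -2937.14): bearing = atan2(-2890.00, -2937.14) mod 360° = 224.54° ≈ 225°.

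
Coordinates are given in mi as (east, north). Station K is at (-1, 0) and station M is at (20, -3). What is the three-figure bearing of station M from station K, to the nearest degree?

Δeast = 20 − -1 = 21.00; Δnorth = -3 − 0 = -3.00.
Bearing = atan2(Δeast, Δnorth) mod 360° = 98.13° ≈ 098°.

098°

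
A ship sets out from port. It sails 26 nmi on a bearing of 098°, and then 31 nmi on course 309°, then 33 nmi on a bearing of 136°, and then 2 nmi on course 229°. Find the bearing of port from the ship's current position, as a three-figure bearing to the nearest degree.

292°

Leg 1 (098°, 26 nmi): east 26 sin 98° = 25.75, north 26 cos 98° = -3.62
Leg 2 (309°, 31 nmi): east 31 sin 309° = -24.09, north 31 cos 309° = 19.51
Leg 3 (136°, 33 nmi): east 33 sin 136° = 22.92, north 33 cos 136° = -23.74
Leg 4 (229°, 2 nmi): east 2 sin 229° = -1.51, north 2 cos 229° = -1.31
Net displacement: 23.07 east, -9.16 north. Direction back to start is (-23.07, 9.16): bearing = atan2(-23.07, 9.16) mod 360° = 291.66° ≈ 292°.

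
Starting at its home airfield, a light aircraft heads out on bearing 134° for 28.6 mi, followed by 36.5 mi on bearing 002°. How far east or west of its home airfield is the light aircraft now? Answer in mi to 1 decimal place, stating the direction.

Leg 1 (134°, 28.6 mi): east 28.6 sin 134° = 20.57, north 28.6 cos 134° = -19.87
Leg 2 (002°, 36.5 mi): east 36.5 sin 2° = 1.27, north 36.5 cos 2° = 36.48
Net east component: 21.85 mi.

21.8 mi east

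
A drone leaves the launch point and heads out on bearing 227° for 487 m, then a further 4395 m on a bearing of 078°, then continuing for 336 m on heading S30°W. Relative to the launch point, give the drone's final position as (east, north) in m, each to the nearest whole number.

(3775, 291)

Leg 1 (227°, 487 m): east 487 sin 227° = -356.17, north 487 cos 227° = -332.13
Leg 2 (078°, 4395 m): east 4395 sin 78° = 4298.96, north 4395 cos 78° = 913.77
Leg 3 (S30°W, 336 m): east 336 sin 210° = -168.00, north 336 cos 210° = -290.98
Summing: 3774.79 m east, 290.65 m north → (3775, 291).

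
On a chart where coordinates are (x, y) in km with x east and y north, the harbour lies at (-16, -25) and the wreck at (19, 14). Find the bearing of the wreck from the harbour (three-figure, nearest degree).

Δeast = 19 − -16 = 35.00; Δnorth = 14 − -25 = 39.00.
Bearing = atan2(Δeast, Δnorth) mod 360° = 41.91° ≈ 042°.

042°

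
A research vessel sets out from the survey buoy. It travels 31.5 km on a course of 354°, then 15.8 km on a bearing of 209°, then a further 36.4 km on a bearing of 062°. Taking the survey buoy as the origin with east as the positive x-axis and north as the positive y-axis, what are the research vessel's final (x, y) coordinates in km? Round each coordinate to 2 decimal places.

Leg 1 (354°, 31.5 km): east 31.5 sin 354° = -3.29, north 31.5 cos 354° = 31.33
Leg 2 (209°, 15.8 km): east 15.8 sin 209° = -7.66, north 15.8 cos 209° = -13.82
Leg 3 (062°, 36.4 km): east 36.4 sin 62° = 32.14, north 36.4 cos 62° = 17.09
Summing: 21.19 km east, 34.60 km north → (21.19, 34.60).

(21.19, 34.60)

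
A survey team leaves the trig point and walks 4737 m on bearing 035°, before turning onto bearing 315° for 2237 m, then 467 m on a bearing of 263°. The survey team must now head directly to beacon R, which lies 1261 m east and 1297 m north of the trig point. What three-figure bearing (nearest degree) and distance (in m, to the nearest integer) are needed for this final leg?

172°, 4150 m

Leg 1 (035°, 4737 m): east 4737 sin 35° = 2717.03, north 4737 cos 35° = 3880.32
Leg 2 (315°, 2237 m): east 2237 sin 315° = -1581.80, north 2237 cos 315° = 1581.80
Leg 3 (263°, 467 m): east 467 sin 263° = -463.52, north 467 cos 263° = -56.91
Current position: (671.71, 5405.21). Target: (1261, 1297). Remaining: Δeast = 589.29, Δnorth = -4108.21.
Bearing = atan2(589.29, -4108.21) mod 360° = 171.84°; distance = √((589.29)² + (-4108.21)²) = 4150.257 m.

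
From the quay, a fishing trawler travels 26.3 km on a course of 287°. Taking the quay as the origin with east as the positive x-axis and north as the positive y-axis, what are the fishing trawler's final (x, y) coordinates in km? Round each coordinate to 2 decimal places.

(-25.15, 7.69)

Leg 1 (287°, 26.3 km): east 26.3 sin 287° = -25.15, north 26.3 cos 287° = 7.69
Summing: -25.15 km east, 7.69 km north → (-25.15, 7.69).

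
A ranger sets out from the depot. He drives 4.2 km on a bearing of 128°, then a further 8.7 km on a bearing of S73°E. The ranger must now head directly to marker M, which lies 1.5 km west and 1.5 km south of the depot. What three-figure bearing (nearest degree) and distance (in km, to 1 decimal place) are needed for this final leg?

Leg 1 (128°, 4.2 km): east 4.2 sin 128° = 3.31, north 4.2 cos 128° = -2.59
Leg 2 (S73°E, 8.7 km): east 8.7 sin 107° = 8.32, north 8.7 cos 107° = -2.54
Current position: (11.63, -5.13). Target: (-1.5, -1.5). Remaining: Δeast = -13.13, Δnorth = 3.63.
Bearing = atan2(-13.13, 3.63) mod 360° = 285.45°; distance = √((-13.13)² + (3.63)²) = 13.622 km.

285°, 13.6 km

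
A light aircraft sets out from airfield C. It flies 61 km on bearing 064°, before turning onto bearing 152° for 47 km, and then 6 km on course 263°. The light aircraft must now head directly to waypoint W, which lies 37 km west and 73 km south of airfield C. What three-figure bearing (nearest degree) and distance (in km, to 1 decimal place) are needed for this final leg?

242°, 122.3 km

Leg 1 (064°, 61 km): east 61 sin 64° = 54.83, north 61 cos 64° = 26.74
Leg 2 (152°, 47 km): east 47 sin 152° = 22.07, north 47 cos 152° = -41.50
Leg 3 (263°, 6 km): east 6 sin 263° = -5.96, north 6 cos 263° = -0.73
Current position: (70.94, -15.49). Target: (-37, -73). Remaining: Δeast = -107.94, Δnorth = -57.51.
Bearing = atan2(-107.94, -57.51) mod 360° = 241.95°; distance = √((-107.94)² + (-57.51)²) = 122.302 km.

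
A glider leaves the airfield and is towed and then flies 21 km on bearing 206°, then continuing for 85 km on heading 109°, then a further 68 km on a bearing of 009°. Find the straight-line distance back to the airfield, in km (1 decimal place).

Leg 1 (206°, 21 km): east 21 sin 206° = -9.21, north 21 cos 206° = -18.87
Leg 2 (109°, 85 km): east 85 sin 109° = 80.37, north 85 cos 109° = -27.67
Leg 3 (009°, 68 km): east 68 sin 9° = 10.64, north 68 cos 9° = 67.16
Net: 81.80 east, 20.61 north. Distance = √((81.80)² + (20.61)²) = 84.358 km.

84.4 km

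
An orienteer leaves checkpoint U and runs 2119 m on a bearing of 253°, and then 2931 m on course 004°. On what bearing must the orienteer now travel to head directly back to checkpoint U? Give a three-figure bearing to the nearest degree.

Leg 1 (253°, 2119 m): east 2119 sin 253° = -2026.41, north 2119 cos 253° = -619.54
Leg 2 (004°, 2931 m): east 2931 sin 4° = 204.46, north 2931 cos 4° = 2923.86
Net displacement: -1821.95 east, 2304.32 north. Direction back to start is (1821.95, -2304.32): bearing = atan2(1821.95, -2304.32) mod 360° = 141.67° ≈ 142°.

142°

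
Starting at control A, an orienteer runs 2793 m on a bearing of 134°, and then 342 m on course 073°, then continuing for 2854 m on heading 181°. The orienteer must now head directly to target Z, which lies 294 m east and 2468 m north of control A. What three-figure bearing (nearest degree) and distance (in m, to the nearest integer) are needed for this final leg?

344°, 7434 m

Leg 1 (134°, 2793 m): east 2793 sin 134° = 2009.12, north 2793 cos 134° = -1940.18
Leg 2 (073°, 342 m): east 342 sin 73° = 327.06, north 342 cos 73° = 99.99
Leg 3 (181°, 2854 m): east 2854 sin 181° = -49.81, north 2854 cos 181° = -2853.57
Current position: (2286.36, -4693.76). Target: (294, 2468). Remaining: Δeast = -1992.36, Δnorth = 7161.76.
Bearing = atan2(-1992.36, 7161.76) mod 360° = 344.45°; distance = √((-1992.36)² + (7161.76)²) = 7433.724 m.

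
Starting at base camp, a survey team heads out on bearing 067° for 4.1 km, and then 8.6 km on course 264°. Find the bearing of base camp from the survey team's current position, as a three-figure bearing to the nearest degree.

098°

Leg 1 (067°, 4.1 km): east 4.1 sin 67° = 3.77, north 4.1 cos 67° = 1.60
Leg 2 (264°, 8.6 km): east 8.6 sin 264° = -8.55, north 8.6 cos 264° = -0.90
Net displacement: -4.78 east, 0.70 north. Direction back to start is (4.78, -0.70): bearing = atan2(4.78, -0.70) mod 360° = 98.37° ≈ 098°.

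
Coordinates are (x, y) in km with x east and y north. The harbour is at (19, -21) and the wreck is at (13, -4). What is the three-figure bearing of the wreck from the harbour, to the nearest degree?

341°

Δeast = 13 − 19 = -6.00; Δnorth = -4 − -21 = 17.00.
Bearing = atan2(Δeast, Δnorth) mod 360° = 340.56° ≈ 341°.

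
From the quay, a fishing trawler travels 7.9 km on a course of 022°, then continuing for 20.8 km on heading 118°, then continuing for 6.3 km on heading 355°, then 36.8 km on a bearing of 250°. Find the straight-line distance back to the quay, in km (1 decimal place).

Leg 1 (022°, 7.9 km): east 7.9 sin 22° = 2.96, north 7.9 cos 22° = 7.32
Leg 2 (118°, 20.8 km): east 20.8 sin 118° = 18.37, north 20.8 cos 118° = -9.77
Leg 3 (355°, 6.3 km): east 6.3 sin 355° = -0.55, north 6.3 cos 355° = 6.28
Leg 4 (250°, 36.8 km): east 36.8 sin 250° = -34.58, north 36.8 cos 250° = -12.59
Net: -13.81 east, -8.75 north. Distance = √((-13.81)² + (-8.75)²) = 16.345 km.

16.3 km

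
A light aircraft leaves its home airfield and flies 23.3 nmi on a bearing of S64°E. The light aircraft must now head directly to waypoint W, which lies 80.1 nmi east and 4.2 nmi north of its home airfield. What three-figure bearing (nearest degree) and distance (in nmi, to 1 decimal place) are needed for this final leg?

Leg 1 (S64°E, 23.3 nmi): east 23.3 sin 116° = 20.94, north 23.3 cos 116° = -10.21
Current position: (20.94, -10.21). Target: (80.1, 4.2). Remaining: Δeast = 59.16, Δnorth = 14.41.
Bearing = atan2(59.16, 14.41) mod 360° = 76.31°; distance = √((59.16)² + (14.41)²) = 60.889 nmi.

076°, 60.9 nmi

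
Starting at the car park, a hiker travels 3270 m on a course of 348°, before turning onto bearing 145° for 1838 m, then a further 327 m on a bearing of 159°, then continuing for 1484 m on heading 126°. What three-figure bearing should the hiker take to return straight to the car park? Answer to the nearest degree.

Leg 1 (348°, 3270 m): east 3270 sin 348° = -679.87, north 3270 cos 348° = 3198.54
Leg 2 (145°, 1838 m): east 1838 sin 145° = 1054.23, north 1838 cos 145° = -1505.60
Leg 3 (159°, 327 m): east 327 sin 159° = 117.19, north 327 cos 159° = -305.28
Leg 4 (126°, 1484 m): east 1484 sin 126° = 1200.58, north 1484 cos 126° = -872.27
Net displacement: 1692.13 east, 515.39 north. Direction back to start is (-1692.13, -515.39): bearing = atan2(-1692.13, -515.39) mod 360° = 253.06° ≈ 253°.

253°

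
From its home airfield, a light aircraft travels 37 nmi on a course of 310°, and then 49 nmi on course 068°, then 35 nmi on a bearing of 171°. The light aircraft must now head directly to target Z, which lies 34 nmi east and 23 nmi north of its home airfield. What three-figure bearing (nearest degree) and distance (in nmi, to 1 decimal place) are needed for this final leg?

Leg 1 (310°, 37 nmi): east 37 sin 310° = -28.34, north 37 cos 310° = 23.78
Leg 2 (068°, 49 nmi): east 49 sin 68° = 45.43, north 49 cos 68° = 18.36
Leg 3 (171°, 35 nmi): east 35 sin 171° = 5.48, north 35 cos 171° = -34.57
Current position: (22.56, 7.57). Target: (34, 23). Remaining: Δeast = 11.44, Δnorth = 15.43.
Bearing = atan2(11.44, 15.43) mod 360° = 36.54°; distance = √((11.44)² + (15.43)²) = 19.206 nmi.

037°, 19.2 nmi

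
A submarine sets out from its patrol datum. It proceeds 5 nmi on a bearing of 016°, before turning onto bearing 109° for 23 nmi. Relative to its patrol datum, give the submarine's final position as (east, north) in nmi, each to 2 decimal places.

(23.13, -2.68)

Leg 1 (016°, 5 nmi): east 5 sin 16° = 1.38, north 5 cos 16° = 4.81
Leg 2 (109°, 23 nmi): east 23 sin 109° = 21.75, north 23 cos 109° = -7.49
Summing: 23.13 nmi east, -2.68 nmi north → (23.13, -2.68).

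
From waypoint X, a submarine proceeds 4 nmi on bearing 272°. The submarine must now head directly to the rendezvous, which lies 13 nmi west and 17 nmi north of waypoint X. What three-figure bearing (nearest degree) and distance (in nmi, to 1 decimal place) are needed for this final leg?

332°, 19.1 nmi

Leg 1 (272°, 4 nmi): east 4 sin 272° = -4.00, north 4 cos 272° = 0.14
Current position: (-4.00, 0.14). Target: (-13, 17). Remaining: Δeast = -9.00, Δnorth = 16.86.
Bearing = atan2(-9.00, 16.86) mod 360° = 331.90°; distance = √((-9.00)² + (16.86)²) = 19.113 nmi.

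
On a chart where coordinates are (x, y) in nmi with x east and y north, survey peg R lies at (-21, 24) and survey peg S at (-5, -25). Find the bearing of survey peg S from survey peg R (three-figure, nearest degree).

162°

Δeast = -5 − -21 = 16.00; Δnorth = -25 − 24 = -49.00.
Bearing = atan2(Δeast, Δnorth) mod 360° = 161.92° ≈ 162°.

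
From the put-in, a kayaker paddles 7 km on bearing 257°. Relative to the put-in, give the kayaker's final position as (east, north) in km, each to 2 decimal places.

Leg 1 (257°, 7 km): east 7 sin 257° = -6.82, north 7 cos 257° = -1.57
Summing: -6.82 km east, -1.57 km north → (-6.82, -1.57).

(-6.82, -1.57)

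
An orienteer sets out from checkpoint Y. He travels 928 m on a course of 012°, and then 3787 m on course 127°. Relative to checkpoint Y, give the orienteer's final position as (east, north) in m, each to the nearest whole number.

Leg 1 (012°, 928 m): east 928 sin 12° = 192.94, north 928 cos 12° = 907.72
Leg 2 (127°, 3787 m): east 3787 sin 127° = 3024.43, north 3787 cos 127° = -2279.07
Summing: 3217.37 m east, -1371.35 m north → (3217, -1371).

(3217, -1371)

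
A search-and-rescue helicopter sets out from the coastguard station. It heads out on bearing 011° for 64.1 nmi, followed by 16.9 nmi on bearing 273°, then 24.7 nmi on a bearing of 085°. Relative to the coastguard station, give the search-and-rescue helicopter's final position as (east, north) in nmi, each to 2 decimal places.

Leg 1 (011°, 64.1 nmi): east 64.1 sin 11° = 12.23, north 64.1 cos 11° = 62.92
Leg 2 (273°, 16.9 nmi): east 16.9 sin 273° = -16.88, north 16.9 cos 273° = 0.88
Leg 3 (085°, 24.7 nmi): east 24.7 sin 85° = 24.61, north 24.7 cos 85° = 2.15
Summing: 19.96 nmi east, 65.96 nmi north → (19.96, 65.96).

(19.96, 65.96)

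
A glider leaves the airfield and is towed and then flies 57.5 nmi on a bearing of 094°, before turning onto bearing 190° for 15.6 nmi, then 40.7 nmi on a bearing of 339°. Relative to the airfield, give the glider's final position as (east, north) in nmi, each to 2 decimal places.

Leg 1 (094°, 57.5 nmi): east 57.5 sin 94° = 57.36, north 57.5 cos 94° = -4.01
Leg 2 (190°, 15.6 nmi): east 15.6 sin 190° = -2.71, north 15.6 cos 190° = -15.36
Leg 3 (339°, 40.7 nmi): east 40.7 sin 339° = -14.59, north 40.7 cos 339° = 38.00
Summing: 40.07 nmi east, 18.62 nmi north → (40.07, 18.62).

(40.07, 18.62)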